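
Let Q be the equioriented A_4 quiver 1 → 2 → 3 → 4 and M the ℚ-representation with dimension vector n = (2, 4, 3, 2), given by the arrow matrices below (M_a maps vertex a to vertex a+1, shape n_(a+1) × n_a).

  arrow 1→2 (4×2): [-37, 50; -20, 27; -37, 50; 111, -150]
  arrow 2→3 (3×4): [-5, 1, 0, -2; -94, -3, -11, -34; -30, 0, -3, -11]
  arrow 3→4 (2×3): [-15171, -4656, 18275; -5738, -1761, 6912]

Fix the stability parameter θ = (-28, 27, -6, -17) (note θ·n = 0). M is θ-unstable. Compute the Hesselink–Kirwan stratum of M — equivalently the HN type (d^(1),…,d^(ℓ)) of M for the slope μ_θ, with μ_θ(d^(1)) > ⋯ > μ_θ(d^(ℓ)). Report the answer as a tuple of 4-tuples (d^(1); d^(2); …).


Interval decomposition of M: I[1,2], I[1,4], I[2,3], I[2,4].
HN type (ℓ=4): μ^(1)=27; μ^(2)=21/2; μ^(3)=4/3; μ^(4)=-28

((0, 1, 0, 0); (0, 1, 1, 0); (0, 2, 2, 2); (2, 0, 0, 0))


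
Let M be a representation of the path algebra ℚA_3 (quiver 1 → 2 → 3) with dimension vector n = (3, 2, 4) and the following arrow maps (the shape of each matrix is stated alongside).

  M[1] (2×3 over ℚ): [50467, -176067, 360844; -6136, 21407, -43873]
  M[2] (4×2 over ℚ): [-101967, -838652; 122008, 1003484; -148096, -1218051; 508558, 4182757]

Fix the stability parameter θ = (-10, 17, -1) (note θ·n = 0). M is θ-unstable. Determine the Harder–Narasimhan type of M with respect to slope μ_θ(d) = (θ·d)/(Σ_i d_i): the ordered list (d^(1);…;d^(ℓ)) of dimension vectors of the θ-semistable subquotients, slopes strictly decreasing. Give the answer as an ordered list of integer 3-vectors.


Via rank(M_{q-1}∘⋯∘M_p): M ≅ I[1,1], I[1,3]^2, I[3,3]^2.
μ_θ-semistable layers: μ^(1)=8; μ^(2)=-1; μ^(3)=-10

((0, 2, 2); (0, 0, 2); (3, 0, 0))


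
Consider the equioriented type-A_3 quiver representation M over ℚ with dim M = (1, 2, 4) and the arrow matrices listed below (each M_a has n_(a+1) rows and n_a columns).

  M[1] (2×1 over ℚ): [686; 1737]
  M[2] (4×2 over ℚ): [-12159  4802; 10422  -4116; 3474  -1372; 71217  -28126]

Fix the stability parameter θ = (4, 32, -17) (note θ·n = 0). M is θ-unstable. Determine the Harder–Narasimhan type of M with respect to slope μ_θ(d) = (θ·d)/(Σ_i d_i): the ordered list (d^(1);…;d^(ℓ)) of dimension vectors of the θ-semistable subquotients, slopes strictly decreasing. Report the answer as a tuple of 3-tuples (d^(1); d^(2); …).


Via rank(M_{q-1}∘⋯∘M_p): M ≅ I[1,2], I[2,3], I[3,3]^3.
μ_θ-semistable layers: μ^(1)=32; μ^(2)=15/2; μ^(3)=4; μ^(4)=-17

((0, 1, 0); (0, 1, 1); (1, 0, 0); (0, 0, 3))


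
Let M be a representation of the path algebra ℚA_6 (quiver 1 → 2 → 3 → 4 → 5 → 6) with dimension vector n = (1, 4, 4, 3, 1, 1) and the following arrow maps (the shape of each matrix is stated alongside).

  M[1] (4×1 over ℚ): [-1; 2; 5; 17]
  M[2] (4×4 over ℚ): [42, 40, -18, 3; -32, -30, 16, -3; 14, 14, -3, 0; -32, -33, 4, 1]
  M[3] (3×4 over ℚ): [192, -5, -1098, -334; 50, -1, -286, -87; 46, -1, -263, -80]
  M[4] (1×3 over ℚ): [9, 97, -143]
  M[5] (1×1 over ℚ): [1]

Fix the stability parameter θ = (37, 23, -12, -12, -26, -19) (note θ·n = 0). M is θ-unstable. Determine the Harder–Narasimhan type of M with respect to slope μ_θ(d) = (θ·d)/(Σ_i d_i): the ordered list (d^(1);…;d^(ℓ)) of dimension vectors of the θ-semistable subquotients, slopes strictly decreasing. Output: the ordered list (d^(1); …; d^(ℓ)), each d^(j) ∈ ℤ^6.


Via rank(M_{q-1}∘⋯∘M_p): M ≅ I[1,6], I[2,3], I[2,4]^2.
μ_θ-semistable layers: μ^(1)=11/2; μ^(2)=-1/3; μ^(3)=-3/2

((0, 1, 1, 0, 0, 0); (0, 2, 2, 2, 0, 0); (1, 1, 1, 1, 1, 1))


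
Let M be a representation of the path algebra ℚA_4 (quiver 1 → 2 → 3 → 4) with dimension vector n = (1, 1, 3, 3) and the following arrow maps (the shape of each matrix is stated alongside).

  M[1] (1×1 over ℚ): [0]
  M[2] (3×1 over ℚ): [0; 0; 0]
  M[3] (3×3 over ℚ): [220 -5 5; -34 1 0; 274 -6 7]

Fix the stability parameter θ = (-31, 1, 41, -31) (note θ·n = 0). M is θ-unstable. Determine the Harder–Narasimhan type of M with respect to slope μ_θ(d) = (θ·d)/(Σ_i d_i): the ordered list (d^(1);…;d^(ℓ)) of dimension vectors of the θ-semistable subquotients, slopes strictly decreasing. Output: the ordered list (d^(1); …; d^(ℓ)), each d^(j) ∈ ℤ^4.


Barcode: M ≅ I[1,1], I[2,2], I[3,3], I[3,4]^2, I[4,4]. HN layers by μ_θ (4 steps, strictly decreasing):
  μ^(1)=41; μ^(2)=5; μ^(3)=1; μ^(4)=-31

((0, 0, 1, 0); (0, 0, 2, 2); (0, 1, 0, 0); (1, 0, 0, 1))


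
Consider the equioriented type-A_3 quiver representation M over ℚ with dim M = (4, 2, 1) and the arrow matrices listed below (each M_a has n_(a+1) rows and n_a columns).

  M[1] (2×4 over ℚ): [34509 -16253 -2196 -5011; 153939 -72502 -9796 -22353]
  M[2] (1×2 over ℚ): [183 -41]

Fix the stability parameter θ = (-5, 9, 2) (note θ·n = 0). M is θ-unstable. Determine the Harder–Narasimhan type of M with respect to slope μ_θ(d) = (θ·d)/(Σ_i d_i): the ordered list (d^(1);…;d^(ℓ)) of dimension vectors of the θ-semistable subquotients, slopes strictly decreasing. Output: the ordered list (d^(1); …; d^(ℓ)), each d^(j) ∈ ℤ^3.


Barcode: M ≅ I[1,1]^2, I[1,2], I[1,3]. HN layers by μ_θ (3 steps, strictly decreasing):
  μ^(1)=9; μ^(2)=11/2; μ^(3)=-5

((0, 1, 0); (0, 1, 1); (4, 0, 0))


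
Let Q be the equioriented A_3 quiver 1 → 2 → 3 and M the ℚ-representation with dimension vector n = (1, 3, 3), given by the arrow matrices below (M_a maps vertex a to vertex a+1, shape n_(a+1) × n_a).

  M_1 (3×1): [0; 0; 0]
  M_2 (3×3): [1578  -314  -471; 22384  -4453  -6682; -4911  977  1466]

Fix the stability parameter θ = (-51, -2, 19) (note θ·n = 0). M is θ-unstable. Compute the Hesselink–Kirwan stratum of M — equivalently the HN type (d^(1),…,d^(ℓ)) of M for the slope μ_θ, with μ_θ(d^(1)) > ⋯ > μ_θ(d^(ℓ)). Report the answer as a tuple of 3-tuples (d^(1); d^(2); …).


Interval decomposition of M: I[1,1], I[2,3]^3.
HN type (ℓ=3): μ^(1)=19; μ^(2)=-2; μ^(3)=-51

((0, 0, 3); (0, 3, 0); (1, 0, 0))


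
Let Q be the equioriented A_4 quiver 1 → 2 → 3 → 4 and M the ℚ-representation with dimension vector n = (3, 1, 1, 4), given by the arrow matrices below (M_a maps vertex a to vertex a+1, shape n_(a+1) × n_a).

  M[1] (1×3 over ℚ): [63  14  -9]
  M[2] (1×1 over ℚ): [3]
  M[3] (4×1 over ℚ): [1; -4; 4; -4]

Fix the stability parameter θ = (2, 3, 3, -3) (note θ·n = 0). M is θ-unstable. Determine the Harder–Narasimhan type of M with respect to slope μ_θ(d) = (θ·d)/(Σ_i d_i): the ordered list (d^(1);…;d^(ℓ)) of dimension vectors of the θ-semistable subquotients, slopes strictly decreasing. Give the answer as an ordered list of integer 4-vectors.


Barcode: M ≅ I[1,1]^2, I[1,4], I[4,4]^3. HN layers by μ_θ (3 steps, strictly decreasing):
  μ^(1)=2; μ^(2)=5/4; μ^(3)=-3

((2, 0, 0, 0); (1, 1, 1, 1); (0, 0, 0, 3))


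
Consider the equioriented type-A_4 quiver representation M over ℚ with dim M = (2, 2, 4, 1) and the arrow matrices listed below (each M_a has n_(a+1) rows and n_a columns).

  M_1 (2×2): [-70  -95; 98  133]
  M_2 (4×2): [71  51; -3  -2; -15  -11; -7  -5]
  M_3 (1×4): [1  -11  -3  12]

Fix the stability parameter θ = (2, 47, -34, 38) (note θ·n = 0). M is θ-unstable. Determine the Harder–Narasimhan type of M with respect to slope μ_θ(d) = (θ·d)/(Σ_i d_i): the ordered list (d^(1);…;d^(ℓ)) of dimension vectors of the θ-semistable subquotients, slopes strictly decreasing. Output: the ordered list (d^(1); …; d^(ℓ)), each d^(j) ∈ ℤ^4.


Barcode: M ≅ I[1,1], I[1,4], I[2,3], I[3,3]^2. HN layers by μ_θ (4 steps, strictly decreasing):
  μ^(1)=38; μ^(2)=13/2; μ^(3)=2; μ^(4)=-34

((0, 0, 0, 1); (0, 2, 2, 0); (2, 0, 0, 0); (0, 0, 2, 0))


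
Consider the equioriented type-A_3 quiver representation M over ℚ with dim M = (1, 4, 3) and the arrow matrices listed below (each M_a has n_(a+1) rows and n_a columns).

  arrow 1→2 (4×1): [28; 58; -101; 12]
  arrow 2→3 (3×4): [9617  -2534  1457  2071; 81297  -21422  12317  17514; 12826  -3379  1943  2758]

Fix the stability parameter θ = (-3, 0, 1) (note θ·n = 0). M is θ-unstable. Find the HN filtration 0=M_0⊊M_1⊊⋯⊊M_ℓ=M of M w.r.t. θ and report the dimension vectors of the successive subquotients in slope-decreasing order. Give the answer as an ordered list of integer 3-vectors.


Barcode: M ≅ I[1,3], I[2,2], I[2,3]^2. HN layers by μ_θ (3 steps, strictly decreasing):
  μ^(1)=1; μ^(2)=0; μ^(3)=-3

((0, 0, 3); (0, 4, 0); (1, 0, 0))


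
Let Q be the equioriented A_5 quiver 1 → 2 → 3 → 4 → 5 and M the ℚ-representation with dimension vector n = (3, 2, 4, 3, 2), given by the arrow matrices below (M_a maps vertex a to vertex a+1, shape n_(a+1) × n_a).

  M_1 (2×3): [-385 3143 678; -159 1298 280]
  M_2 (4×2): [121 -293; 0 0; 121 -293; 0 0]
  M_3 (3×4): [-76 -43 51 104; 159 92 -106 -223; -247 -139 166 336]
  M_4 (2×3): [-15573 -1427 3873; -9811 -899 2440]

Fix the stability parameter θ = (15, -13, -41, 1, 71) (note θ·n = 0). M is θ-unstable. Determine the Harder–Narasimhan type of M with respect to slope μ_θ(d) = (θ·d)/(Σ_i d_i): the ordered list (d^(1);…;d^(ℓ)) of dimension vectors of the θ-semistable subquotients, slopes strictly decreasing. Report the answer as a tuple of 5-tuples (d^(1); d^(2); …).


Barcode: M ≅ I[1,1], I[1,2], I[1,5], I[3,3], I[3,4], I[3,5]. HN layers by μ_θ (5 steps, strictly decreasing):
  μ^(1)=71; μ^(2)=15; μ^(3)=1; μ^(4)=-13; μ^(5)=-41

((0, 0, 0, 0, 2); (1, 0, 0, 0, 0); (1, 1, 0, 3, 0); (1, 1, 1, 0, 0); (0, 0, 3, 0, 0))


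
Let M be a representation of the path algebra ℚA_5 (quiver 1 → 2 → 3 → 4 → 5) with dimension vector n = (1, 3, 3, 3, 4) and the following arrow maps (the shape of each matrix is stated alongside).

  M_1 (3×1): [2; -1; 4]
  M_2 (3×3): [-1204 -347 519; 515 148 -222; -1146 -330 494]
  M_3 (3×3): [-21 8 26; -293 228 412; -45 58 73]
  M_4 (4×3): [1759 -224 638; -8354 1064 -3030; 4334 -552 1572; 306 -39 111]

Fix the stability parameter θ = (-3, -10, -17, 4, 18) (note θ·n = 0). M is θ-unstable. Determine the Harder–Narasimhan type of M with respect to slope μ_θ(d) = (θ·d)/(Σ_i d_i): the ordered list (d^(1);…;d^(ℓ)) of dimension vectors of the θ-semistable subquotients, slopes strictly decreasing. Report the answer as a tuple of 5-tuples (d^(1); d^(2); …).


Interval decomposition of M: I[1,5], I[2,2], I[2,3], I[3,5], I[4,5], I[5,5].
HN type (ℓ=5): μ^(1)=18; μ^(2)=4; μ^(3)=-10; μ^(4)=-27/2; μ^(5)=-17

((0, 0, 0, 0, 4); (0, 0, 0, 3, 0); (1, 2, 1, 0, 0); (0, 1, 1, 0, 0); (0, 0, 1, 0, 0))


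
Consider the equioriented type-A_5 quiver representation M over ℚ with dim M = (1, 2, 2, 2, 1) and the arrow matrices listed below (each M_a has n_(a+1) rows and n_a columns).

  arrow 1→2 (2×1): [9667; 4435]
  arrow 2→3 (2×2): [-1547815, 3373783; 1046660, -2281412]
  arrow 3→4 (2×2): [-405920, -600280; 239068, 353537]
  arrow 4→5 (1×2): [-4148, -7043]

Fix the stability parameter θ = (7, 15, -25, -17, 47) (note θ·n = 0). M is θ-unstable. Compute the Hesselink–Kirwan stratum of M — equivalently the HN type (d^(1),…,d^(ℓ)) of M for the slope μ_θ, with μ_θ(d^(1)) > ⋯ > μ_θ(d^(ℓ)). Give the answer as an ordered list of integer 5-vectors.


Interval decomposition of M: I[1,2], I[2,3], I[3,5], I[4,4].
HN type (ℓ=6): μ^(1)=47; μ^(2)=15; μ^(3)=7; μ^(4)=-5; μ^(5)=-17; μ^(6)=-25

((0, 0, 0, 0, 1); (0, 1, 0, 0, 0); (1, 0, 0, 0, 0); (0, 1, 1, 0, 0); (0, 0, 0, 2, 0); (0, 0, 1, 0, 0))


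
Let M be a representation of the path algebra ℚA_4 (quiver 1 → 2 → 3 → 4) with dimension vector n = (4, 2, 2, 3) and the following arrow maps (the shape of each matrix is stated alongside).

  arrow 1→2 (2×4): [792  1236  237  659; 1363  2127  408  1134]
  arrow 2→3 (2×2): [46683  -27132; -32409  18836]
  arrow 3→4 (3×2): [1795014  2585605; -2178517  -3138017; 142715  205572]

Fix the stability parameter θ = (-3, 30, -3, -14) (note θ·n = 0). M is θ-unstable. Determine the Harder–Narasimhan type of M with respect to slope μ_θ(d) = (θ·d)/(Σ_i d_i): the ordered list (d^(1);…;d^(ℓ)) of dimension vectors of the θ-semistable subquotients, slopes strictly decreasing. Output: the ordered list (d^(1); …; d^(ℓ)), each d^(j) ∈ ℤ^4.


Via rank(M_{q-1}∘⋯∘M_p): M ≅ I[1,1]^2, I[1,2], I[1,4], I[3,4], I[4,4].
μ_θ-semistable layers: μ^(1)=30; μ^(2)=13/3; μ^(3)=-3; μ^(4)=-17/2; μ^(5)=-14

((0, 1, 0, 0); (0, 1, 1, 1); (4, 0, 0, 0); (0, 0, 1, 1); (0, 0, 0, 1))


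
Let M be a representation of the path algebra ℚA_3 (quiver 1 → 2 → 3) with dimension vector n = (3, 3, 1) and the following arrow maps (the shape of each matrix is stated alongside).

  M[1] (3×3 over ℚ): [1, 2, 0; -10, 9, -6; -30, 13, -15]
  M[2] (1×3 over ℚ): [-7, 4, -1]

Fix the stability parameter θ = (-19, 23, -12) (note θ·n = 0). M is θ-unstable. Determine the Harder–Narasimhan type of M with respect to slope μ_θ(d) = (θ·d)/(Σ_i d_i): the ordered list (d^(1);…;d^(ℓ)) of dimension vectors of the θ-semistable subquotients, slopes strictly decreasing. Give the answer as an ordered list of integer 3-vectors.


Via rank(M_{q-1}∘⋯∘M_p): M ≅ I[1,2]^2, I[1,3].
μ_θ-semistable layers: μ^(1)=23; μ^(2)=11/2; μ^(3)=-19

((0, 2, 0); (0, 1, 1); (3, 0, 0))


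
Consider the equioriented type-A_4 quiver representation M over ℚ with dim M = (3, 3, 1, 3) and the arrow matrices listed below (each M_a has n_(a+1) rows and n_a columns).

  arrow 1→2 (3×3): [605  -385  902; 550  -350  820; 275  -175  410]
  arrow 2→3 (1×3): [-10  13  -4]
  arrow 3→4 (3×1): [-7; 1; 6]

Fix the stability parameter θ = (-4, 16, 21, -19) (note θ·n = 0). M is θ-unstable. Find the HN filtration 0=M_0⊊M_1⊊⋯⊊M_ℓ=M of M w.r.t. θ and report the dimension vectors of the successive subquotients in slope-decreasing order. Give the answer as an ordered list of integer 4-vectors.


Via rank(M_{q-1}∘⋯∘M_p): M ≅ I[1,1]^2, I[1,2], I[2,2], I[2,4], I[4,4]^2.
μ_θ-semistable layers: μ^(1)=16; μ^(2)=6; μ^(3)=-4; μ^(4)=-19

((0, 2, 0, 0); (0, 1, 1, 1); (3, 0, 0, 0); (0, 0, 0, 2))


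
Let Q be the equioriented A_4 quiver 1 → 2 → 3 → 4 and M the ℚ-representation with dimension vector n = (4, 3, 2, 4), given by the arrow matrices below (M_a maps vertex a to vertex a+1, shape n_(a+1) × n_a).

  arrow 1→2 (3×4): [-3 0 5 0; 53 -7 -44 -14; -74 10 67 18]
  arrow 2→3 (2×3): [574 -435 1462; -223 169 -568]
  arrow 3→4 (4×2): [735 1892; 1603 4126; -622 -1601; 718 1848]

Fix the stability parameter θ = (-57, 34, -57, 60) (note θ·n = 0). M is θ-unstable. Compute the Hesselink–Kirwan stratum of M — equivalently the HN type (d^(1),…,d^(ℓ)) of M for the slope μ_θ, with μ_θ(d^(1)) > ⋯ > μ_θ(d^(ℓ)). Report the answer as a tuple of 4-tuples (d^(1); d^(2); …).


Via rank(M_{q-1}∘⋯∘M_p): M ≅ I[1,1], I[1,2], I[1,4]^2, I[4,4]^2.
μ_θ-semistable layers: μ^(1)=60; μ^(2)=34; μ^(3)=-23/2; μ^(4)=-57

((0, 0, 0, 4); (0, 1, 0, 0); (0, 2, 2, 0); (4, 0, 0, 0))


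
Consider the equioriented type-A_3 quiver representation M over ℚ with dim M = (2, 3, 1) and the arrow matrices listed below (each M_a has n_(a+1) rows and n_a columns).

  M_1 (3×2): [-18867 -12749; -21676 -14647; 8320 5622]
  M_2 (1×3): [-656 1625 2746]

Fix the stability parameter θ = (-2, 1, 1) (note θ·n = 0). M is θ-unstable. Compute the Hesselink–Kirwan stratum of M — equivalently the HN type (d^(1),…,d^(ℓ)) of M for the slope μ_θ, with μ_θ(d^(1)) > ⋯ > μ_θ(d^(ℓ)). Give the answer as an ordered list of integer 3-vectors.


Barcode: M ≅ I[1,2], I[1,3], I[2,2]. HN layers by μ_θ (2 steps, strictly decreasing):
  μ^(1)=1; μ^(2)=-2

((0, 3, 1); (2, 0, 0))


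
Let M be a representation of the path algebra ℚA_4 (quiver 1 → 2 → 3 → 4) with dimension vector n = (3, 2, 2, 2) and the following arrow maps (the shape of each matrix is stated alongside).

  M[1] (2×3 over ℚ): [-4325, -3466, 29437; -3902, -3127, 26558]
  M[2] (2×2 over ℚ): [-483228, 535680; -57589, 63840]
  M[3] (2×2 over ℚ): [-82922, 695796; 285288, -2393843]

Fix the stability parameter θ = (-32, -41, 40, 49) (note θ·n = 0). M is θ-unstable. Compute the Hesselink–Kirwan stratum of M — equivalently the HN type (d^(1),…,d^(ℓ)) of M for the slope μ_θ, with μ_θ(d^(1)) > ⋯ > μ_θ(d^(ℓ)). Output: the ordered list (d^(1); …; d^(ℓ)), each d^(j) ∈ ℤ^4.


Barcode: M ≅ I[1,1], I[1,2], I[1,4], I[3,4]. HN layers by μ_θ (4 steps, strictly decreasing):
  μ^(1)=49; μ^(2)=40; μ^(3)=-32; μ^(4)=-73/2

((0, 0, 0, 2); (0, 0, 2, 0); (1, 0, 0, 0); (2, 2, 0, 0))


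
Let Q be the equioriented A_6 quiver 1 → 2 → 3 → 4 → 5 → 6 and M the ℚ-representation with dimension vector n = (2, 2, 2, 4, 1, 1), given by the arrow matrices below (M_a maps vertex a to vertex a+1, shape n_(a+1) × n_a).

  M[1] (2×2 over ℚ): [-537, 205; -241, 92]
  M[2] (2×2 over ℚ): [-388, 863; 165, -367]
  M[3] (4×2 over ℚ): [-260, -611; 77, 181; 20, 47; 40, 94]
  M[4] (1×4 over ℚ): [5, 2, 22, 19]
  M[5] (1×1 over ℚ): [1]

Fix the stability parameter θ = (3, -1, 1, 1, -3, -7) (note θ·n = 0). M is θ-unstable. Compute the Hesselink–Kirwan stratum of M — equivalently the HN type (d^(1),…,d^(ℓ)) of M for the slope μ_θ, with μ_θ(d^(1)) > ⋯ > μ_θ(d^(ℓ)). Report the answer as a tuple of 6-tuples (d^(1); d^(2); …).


Via rank(M_{q-1}∘⋯∘M_p): M ≅ I[1,4], I[1,6], I[4,4]^2.
μ_θ-semistable layers: μ^(1)=1; μ^(2)=-1

((1, 1, 1, 3, 0, 0); (1, 1, 1, 1, 1, 1))


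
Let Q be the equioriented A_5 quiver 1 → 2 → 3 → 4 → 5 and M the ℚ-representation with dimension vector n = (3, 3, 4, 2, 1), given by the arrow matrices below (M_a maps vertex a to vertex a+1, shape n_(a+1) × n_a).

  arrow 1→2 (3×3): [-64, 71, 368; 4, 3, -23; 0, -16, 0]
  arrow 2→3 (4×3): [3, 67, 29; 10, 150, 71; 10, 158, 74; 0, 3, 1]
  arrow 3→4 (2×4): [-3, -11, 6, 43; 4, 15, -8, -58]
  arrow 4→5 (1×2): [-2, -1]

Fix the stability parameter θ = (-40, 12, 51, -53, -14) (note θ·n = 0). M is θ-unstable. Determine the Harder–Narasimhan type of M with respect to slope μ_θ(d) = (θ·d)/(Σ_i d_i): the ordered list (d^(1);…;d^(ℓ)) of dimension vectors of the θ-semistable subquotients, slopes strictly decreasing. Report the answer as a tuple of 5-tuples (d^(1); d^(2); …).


Barcode: M ≅ I[1,1], I[1,4], I[1,5], I[2,3], I[3,3]. HN layers by μ_θ (5 steps, strictly decreasing):
  μ^(1)=51; μ^(2)=12; μ^(3)=10/3; μ^(4)=-1; μ^(5)=-40

((0, 0, 2, 0, 0); (0, 1, 0, 0, 0); (0, 1, 1, 1, 0); (0, 1, 1, 1, 1); (3, 0, 0, 0, 0))


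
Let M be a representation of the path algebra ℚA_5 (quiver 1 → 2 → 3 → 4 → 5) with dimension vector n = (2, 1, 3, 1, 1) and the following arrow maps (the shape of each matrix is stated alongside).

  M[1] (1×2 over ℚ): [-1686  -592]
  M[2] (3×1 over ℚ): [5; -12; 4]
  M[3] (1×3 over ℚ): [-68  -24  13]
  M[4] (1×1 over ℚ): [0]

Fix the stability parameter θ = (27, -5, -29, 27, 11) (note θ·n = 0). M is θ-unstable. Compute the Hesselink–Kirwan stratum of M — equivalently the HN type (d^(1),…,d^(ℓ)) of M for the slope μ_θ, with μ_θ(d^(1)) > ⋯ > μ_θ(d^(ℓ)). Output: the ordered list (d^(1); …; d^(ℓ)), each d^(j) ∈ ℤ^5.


Via rank(M_{q-1}∘⋯∘M_p): M ≅ I[1,1], I[1,3], I[3,3], I[3,4], I[5,5].
μ_θ-semistable layers: μ^(1)=27; μ^(2)=11; μ^(3)=-7/3; μ^(4)=-29

((1, 0, 0, 1, 0); (0, 0, 0, 0, 1); (1, 1, 1, 0, 0); (0, 0, 2, 0, 0))


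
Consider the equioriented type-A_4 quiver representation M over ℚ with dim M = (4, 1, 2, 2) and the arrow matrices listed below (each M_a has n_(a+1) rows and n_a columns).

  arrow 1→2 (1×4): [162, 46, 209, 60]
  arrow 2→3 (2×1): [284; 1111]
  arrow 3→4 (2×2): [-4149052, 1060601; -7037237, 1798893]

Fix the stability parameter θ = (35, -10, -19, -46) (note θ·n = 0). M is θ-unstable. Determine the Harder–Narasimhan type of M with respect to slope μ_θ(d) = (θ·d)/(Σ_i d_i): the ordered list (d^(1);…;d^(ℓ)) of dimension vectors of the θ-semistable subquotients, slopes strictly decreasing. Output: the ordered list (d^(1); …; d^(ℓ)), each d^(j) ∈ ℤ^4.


Via rank(M_{q-1}∘⋯∘M_p): M ≅ I[1,1]^3, I[1,4], I[3,4].
μ_θ-semistable layers: μ^(1)=35; μ^(2)=-10; μ^(3)=-65/2

((3, 0, 0, 0); (1, 1, 1, 1); (0, 0, 1, 1))


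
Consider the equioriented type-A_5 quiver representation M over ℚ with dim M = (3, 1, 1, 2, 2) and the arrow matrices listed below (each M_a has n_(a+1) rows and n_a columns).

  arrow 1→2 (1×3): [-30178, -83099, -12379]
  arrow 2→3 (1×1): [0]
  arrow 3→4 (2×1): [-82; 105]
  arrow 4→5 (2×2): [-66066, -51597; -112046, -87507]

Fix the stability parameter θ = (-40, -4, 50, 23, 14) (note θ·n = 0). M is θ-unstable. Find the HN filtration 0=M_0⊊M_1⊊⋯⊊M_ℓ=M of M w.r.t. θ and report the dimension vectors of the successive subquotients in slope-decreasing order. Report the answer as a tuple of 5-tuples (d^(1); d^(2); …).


Via rank(M_{q-1}∘⋯∘M_p): M ≅ I[1,1]^2, I[1,2], I[3,5], I[4,4], I[5,5].
μ_θ-semistable layers: μ^(1)=29; μ^(2)=23; μ^(3)=14; μ^(4)=-4; μ^(5)=-40

((0, 0, 1, 1, 1); (0, 0, 0, 1, 0); (0, 0, 0, 0, 1); (0, 1, 0, 0, 0); (3, 0, 0, 0, 0))


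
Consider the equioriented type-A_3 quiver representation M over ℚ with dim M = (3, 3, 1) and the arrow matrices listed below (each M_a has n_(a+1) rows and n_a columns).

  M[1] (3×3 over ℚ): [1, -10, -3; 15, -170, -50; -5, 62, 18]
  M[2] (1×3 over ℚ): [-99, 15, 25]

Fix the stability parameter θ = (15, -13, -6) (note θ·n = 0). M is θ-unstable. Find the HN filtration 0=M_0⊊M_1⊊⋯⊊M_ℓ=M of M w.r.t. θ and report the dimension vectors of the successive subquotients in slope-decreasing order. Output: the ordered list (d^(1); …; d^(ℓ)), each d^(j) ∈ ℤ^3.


Interval decomposition of M: I[1,1], I[1,2], I[1,3], I[2,2].
HN type (ℓ=4): μ^(1)=15; μ^(2)=1; μ^(3)=-4/3; μ^(4)=-13

((1, 0, 0); (1, 1, 0); (1, 1, 1); (0, 1, 0))


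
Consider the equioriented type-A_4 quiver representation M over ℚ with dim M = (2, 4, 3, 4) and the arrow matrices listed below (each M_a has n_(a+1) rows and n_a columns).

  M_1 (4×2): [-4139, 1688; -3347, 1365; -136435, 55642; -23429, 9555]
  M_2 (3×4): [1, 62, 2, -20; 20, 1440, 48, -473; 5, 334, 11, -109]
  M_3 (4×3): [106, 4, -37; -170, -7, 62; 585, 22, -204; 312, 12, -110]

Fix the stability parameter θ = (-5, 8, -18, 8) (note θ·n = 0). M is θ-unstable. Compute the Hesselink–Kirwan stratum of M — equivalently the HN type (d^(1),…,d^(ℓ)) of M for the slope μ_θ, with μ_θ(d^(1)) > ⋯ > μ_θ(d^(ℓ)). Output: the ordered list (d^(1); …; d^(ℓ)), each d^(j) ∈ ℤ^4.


Interval decomposition of M: I[1,4]^2, I[2,2], I[2,4], I[4,4].
HN type (ℓ=2): μ^(1)=8; μ^(2)=-5

((0, 1, 0, 4); (2, 3, 3, 0))


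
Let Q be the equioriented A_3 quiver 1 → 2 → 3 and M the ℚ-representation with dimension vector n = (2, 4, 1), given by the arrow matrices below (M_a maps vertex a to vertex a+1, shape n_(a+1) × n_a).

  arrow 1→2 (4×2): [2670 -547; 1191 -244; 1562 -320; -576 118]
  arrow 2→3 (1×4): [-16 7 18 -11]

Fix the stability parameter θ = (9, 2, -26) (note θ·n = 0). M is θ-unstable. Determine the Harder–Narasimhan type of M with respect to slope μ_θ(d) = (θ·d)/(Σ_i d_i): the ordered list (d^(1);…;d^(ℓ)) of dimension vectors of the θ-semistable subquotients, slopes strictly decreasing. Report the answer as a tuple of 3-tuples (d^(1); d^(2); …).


Interval decomposition of M: I[1,2], I[1,3], I[2,2]^2.
HN type (ℓ=3): μ^(1)=11/2; μ^(2)=2; μ^(3)=-5

((1, 1, 0); (0, 2, 0); (1, 1, 1))


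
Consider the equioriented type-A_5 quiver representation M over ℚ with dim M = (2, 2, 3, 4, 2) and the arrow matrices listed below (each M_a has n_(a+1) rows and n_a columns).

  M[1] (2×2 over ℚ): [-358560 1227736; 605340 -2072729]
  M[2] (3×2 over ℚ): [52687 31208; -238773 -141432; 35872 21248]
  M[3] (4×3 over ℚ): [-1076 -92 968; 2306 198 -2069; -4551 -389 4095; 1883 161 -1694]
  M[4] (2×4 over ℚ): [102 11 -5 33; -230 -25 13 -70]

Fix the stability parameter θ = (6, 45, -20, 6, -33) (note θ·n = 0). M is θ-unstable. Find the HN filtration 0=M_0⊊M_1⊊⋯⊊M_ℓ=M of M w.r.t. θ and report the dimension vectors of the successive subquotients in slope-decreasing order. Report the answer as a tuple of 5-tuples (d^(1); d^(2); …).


Interval decomposition of M: I[1,1], I[1,2], I[2,3], I[3,4], I[3,5], I[4,4], I[4,5].
HN type (ℓ=5): μ^(1)=45; μ^(2)=25/2; μ^(3)=6; μ^(4)=-27/2; μ^(5)=-20

((0, 1, 0, 0, 0); (0, 1, 1, 0, 0); (2, 0, 0, 2, 0); (0, 0, 0, 2, 2); (0, 0, 2, 0, 0))


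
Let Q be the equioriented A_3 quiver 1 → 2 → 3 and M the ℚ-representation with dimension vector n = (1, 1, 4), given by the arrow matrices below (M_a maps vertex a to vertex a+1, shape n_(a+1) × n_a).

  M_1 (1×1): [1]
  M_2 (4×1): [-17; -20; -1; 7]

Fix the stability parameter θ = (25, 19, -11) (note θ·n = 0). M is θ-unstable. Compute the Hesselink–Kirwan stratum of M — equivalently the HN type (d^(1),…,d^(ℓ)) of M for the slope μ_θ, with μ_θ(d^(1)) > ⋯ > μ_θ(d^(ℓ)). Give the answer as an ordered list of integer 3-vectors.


Barcode: M ≅ I[1,3], I[3,3]^3. HN layers by μ_θ (2 steps, strictly decreasing):
  μ^(1)=11; μ^(2)=-11

((1, 1, 1); (0, 0, 3))


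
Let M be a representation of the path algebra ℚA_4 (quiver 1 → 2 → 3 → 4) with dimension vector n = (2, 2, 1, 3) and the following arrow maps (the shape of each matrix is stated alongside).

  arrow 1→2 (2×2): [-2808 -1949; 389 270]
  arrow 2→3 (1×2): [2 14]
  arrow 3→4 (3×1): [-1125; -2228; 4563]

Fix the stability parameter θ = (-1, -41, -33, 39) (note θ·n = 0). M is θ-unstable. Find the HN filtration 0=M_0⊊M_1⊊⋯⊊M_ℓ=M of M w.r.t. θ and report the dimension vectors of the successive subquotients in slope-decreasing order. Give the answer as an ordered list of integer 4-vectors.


Via rank(M_{q-1}∘⋯∘M_p): M ≅ I[1,2], I[1,4], I[4,4]^2.
μ_θ-semistable layers: μ^(1)=39; μ^(2)=-21; μ^(3)=-25

((0, 0, 0, 3); (1, 1, 0, 0); (1, 1, 1, 0))


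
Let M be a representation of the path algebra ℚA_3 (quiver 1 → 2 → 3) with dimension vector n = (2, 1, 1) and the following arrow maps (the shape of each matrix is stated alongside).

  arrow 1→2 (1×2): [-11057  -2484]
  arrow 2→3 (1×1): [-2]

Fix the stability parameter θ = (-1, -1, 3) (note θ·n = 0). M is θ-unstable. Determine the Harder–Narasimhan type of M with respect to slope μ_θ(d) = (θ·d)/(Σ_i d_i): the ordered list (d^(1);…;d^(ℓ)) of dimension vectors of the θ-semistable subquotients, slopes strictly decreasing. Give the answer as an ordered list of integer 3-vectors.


Barcode: M ≅ I[1,1], I[1,3]. HN layers by μ_θ (2 steps, strictly decreasing):
  μ^(1)=3; μ^(2)=-1

((0, 0, 1); (2, 1, 0))


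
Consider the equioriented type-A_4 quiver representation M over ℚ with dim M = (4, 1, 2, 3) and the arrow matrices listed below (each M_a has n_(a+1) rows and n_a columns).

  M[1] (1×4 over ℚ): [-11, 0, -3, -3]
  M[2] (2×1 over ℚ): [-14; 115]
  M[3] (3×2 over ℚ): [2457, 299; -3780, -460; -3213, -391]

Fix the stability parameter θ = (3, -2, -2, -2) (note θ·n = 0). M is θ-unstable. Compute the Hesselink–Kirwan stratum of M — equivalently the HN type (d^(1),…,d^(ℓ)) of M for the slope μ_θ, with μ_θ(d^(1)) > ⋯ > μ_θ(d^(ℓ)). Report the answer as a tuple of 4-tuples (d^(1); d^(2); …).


Via rank(M_{q-1}∘⋯∘M_p): M ≅ I[1,1]^3, I[1,4], I[3,3], I[4,4]^2.
μ_θ-semistable layers: μ^(1)=3; μ^(2)=-3/4; μ^(3)=-2

((3, 0, 0, 0); (1, 1, 1, 1); (0, 0, 1, 2))


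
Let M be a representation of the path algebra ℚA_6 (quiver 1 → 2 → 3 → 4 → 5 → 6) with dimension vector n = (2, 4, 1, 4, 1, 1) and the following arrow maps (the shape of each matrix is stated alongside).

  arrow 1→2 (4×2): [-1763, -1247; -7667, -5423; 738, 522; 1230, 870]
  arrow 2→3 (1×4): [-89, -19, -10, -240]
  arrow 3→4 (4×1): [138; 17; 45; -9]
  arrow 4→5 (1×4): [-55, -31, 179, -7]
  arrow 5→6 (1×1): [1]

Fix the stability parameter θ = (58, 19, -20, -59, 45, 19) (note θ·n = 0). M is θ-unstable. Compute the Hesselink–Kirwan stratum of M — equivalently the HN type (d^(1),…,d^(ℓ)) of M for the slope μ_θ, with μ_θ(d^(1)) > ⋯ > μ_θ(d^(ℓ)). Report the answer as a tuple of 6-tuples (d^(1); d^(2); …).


Barcode: M ≅ I[1,1], I[1,2], I[2,2]^2, I[2,6], I[4,4]^3. HN layers by μ_θ (6 steps, strictly decreasing):
  μ^(1)=58; μ^(2)=77/2; μ^(3)=32; μ^(4)=19; μ^(5)=-20; μ^(6)=-59

((1, 0, 0, 0, 0, 0); (1, 1, 0, 0, 0, 0); (0, 0, 0, 0, 1, 1); (0, 2, 0, 0, 0, 0); (0, 1, 1, 1, 0, 0); (0, 0, 0, 3, 0, 0))


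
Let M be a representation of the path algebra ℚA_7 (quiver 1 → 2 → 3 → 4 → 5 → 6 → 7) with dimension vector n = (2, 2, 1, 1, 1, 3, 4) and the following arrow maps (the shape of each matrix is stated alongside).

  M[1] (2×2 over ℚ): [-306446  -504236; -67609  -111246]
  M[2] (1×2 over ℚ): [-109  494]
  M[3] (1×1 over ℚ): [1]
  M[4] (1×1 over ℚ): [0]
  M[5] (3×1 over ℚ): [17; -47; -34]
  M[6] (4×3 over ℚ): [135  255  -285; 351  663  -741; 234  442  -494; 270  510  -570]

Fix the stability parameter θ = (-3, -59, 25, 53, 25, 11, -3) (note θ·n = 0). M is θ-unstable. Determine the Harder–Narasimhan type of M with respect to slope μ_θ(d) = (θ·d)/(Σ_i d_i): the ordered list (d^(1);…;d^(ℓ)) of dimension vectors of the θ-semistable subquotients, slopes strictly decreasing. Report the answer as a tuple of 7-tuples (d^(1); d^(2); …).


Barcode: M ≅ I[1,2], I[1,4], I[5,6], I[6,6], I[6,7], I[7,7]^3. HN layers by μ_θ (7 steps, strictly decreasing):
  μ^(1)=53; μ^(2)=25; μ^(3)=18; μ^(4)=11; μ^(5)=4; μ^(6)=-3; μ^(7)=-31

((0, 0, 0, 1, 0, 0, 0); (0, 0, 1, 0, 0, 0, 0); (0, 0, 0, 0, 1, 1, 0); (0, 0, 0, 0, 0, 1, 0); (0, 0, 0, 0, 0, 1, 1); (0, 0, 0, 0, 0, 0, 3); (2, 2, 0, 0, 0, 0, 0))


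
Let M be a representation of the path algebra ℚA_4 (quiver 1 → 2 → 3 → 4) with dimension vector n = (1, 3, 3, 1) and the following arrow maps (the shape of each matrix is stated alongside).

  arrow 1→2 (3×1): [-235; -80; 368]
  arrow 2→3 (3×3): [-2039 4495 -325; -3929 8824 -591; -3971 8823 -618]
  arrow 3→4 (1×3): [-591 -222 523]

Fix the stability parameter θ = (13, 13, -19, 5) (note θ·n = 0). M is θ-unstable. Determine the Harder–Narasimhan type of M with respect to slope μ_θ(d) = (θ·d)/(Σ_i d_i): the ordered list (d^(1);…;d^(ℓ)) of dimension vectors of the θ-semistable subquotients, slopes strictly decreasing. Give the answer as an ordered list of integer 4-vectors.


Barcode: M ≅ I[1,4], I[2,3]^2. HN layers by μ_θ (3 steps, strictly decreasing):
  μ^(1)=5; μ^(2)=7/3; μ^(3)=-3

((0, 0, 0, 1); (1, 1, 1, 0); (0, 2, 2, 0))


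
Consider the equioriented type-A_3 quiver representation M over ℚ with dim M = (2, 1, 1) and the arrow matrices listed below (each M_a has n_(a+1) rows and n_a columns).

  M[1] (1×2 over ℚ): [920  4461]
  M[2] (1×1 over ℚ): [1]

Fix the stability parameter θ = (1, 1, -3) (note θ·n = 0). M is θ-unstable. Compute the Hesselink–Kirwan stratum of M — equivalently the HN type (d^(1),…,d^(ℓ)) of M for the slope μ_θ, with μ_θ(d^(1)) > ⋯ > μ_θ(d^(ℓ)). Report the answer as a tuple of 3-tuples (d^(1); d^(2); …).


Barcode: M ≅ I[1,1], I[1,3]. HN layers by μ_θ (2 steps, strictly decreasing):
  μ^(1)=1; μ^(2)=-1/3

((1, 0, 0); (1, 1, 1))


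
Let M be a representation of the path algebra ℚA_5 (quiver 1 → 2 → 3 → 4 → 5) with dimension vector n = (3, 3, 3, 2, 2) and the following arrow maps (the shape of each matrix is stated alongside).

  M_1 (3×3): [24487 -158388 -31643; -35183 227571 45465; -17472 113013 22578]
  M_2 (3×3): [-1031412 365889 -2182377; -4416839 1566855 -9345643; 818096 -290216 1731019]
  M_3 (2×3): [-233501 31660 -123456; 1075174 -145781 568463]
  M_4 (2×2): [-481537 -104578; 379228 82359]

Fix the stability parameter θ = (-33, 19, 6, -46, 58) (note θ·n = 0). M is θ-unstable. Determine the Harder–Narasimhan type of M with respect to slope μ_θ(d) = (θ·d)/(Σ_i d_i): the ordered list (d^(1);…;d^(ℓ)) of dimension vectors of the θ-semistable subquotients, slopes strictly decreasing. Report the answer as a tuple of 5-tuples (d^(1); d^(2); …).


Via rank(M_{q-1}∘⋯∘M_p): M ≅ I[1,1], I[1,5]^2, I[2,3].
μ_θ-semistable layers: μ^(1)=58; μ^(2)=25/2; μ^(3)=-7; μ^(4)=-33

((0, 0, 0, 0, 2); (0, 1, 1, 0, 0); (0, 2, 2, 2, 0); (3, 0, 0, 0, 0))


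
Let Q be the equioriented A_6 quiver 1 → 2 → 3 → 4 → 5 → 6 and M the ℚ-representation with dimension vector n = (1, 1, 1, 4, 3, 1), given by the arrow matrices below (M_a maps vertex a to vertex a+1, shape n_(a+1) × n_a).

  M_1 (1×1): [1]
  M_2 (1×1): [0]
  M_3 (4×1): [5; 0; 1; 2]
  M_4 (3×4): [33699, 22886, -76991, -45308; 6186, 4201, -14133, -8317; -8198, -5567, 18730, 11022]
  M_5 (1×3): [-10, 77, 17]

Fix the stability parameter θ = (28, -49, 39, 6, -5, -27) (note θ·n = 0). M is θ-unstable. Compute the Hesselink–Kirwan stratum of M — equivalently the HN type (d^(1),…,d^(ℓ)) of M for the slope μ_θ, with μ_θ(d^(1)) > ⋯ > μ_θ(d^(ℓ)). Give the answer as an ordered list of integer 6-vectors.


Barcode: M ≅ I[1,2], I[3,6], I[4,4], I[4,5]^2. HN layers by μ_θ (4 steps, strictly decreasing):
  μ^(1)=6; μ^(2)=13/4; μ^(3)=1/2; μ^(4)=-21/2

((0, 0, 0, 1, 0, 0); (0, 0, 1, 1, 1, 1); (0, 0, 0, 2, 2, 0); (1, 1, 0, 0, 0, 0))


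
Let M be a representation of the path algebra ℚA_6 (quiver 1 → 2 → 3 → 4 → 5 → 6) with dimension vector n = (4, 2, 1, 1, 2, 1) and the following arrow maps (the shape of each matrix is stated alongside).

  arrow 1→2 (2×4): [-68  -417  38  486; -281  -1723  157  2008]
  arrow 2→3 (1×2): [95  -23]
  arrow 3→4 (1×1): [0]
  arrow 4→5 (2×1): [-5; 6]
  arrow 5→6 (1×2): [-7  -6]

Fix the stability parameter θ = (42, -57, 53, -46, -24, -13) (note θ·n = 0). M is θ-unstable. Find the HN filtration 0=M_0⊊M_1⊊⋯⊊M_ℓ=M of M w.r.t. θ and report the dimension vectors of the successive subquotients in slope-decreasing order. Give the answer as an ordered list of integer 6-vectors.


Barcode: M ≅ I[1,1]^2, I[1,2], I[1,3], I[4,6], I[5,5]. HN layers by μ_θ (6 steps, strictly decreasing):
  μ^(1)=53; μ^(2)=42; μ^(3)=-15/2; μ^(4)=-13; μ^(5)=-24; μ^(6)=-46

((0, 0, 1, 0, 0, 0); (2, 0, 0, 0, 0, 0); (2, 2, 0, 0, 0, 0); (0, 0, 0, 0, 0, 1); (0, 0, 0, 0, 2, 0); (0, 0, 0, 1, 0, 0))


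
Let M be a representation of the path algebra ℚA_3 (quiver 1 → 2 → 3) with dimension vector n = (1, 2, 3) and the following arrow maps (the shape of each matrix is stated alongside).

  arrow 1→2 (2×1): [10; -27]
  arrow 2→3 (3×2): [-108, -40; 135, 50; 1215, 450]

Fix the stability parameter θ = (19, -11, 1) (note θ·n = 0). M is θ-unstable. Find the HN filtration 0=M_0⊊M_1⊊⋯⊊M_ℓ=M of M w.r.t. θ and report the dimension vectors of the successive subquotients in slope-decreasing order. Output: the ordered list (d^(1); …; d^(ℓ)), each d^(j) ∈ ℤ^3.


Interval decomposition of M: I[1,2], I[2,3], I[3,3]^2.
HN type (ℓ=3): μ^(1)=4; μ^(2)=1; μ^(3)=-11

((1, 1, 0); (0, 0, 3); (0, 1, 0))


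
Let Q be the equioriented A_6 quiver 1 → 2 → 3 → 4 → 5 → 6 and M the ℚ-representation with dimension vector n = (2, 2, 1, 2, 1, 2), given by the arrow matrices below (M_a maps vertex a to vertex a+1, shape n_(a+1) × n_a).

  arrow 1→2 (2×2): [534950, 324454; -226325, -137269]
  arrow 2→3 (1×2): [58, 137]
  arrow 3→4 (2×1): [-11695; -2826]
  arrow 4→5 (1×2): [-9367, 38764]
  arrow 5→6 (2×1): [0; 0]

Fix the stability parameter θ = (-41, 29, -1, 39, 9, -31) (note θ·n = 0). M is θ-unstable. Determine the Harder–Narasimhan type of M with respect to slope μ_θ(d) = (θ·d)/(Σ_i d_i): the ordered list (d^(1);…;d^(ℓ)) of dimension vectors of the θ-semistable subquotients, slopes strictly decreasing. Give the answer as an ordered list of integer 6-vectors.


Barcode: M ≅ I[1,1], I[1,5], I[2,2], I[4,4], I[6,6]^2. HN layers by μ_θ (6 steps, strictly decreasing):
  μ^(1)=39; μ^(2)=29; μ^(3)=24; μ^(4)=14; μ^(5)=-31; μ^(6)=-41

((0, 0, 0, 1, 0, 0); (0, 1, 0, 0, 0, 0); (0, 0, 0, 1, 1, 0); (0, 1, 1, 0, 0, 0); (0, 0, 0, 0, 0, 2); (2, 0, 0, 0, 0, 0))


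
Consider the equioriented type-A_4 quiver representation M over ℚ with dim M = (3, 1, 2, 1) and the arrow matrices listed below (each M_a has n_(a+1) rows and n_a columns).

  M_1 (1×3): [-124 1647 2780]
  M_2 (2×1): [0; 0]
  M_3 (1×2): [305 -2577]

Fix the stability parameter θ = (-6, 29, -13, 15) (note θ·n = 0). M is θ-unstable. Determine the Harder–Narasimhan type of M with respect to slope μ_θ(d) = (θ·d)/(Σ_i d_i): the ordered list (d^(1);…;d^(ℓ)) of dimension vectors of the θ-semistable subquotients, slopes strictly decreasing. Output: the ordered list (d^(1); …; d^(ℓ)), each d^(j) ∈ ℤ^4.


Barcode: M ≅ I[1,1]^2, I[1,2], I[3,3], I[3,4]. HN layers by μ_θ (4 steps, strictly decreasing):
  μ^(1)=29; μ^(2)=15; μ^(3)=-6; μ^(4)=-13

((0, 1, 0, 0); (0, 0, 0, 1); (3, 0, 0, 0); (0, 0, 2, 0))


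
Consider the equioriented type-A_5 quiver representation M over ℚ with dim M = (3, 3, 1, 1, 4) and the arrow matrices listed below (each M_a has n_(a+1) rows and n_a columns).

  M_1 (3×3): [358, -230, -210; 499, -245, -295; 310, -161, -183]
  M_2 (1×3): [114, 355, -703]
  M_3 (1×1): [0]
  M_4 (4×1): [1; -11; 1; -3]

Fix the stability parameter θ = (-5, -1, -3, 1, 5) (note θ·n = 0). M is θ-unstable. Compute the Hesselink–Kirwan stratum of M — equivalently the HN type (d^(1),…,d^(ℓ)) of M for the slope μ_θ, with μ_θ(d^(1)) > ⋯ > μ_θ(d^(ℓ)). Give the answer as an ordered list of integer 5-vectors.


Via rank(M_{q-1}∘⋯∘M_p): M ≅ I[1,1], I[1,2], I[1,3], I[2,2], I[4,5], I[5,5]^3.
μ_θ-semistable layers: μ^(1)=5; μ^(2)=1; μ^(3)=-1; μ^(4)=-2; μ^(5)=-5

((0, 0, 0, 0, 4); (0, 0, 0, 1, 0); (0, 2, 0, 0, 0); (0, 1, 1, 0, 0); (3, 0, 0, 0, 0))


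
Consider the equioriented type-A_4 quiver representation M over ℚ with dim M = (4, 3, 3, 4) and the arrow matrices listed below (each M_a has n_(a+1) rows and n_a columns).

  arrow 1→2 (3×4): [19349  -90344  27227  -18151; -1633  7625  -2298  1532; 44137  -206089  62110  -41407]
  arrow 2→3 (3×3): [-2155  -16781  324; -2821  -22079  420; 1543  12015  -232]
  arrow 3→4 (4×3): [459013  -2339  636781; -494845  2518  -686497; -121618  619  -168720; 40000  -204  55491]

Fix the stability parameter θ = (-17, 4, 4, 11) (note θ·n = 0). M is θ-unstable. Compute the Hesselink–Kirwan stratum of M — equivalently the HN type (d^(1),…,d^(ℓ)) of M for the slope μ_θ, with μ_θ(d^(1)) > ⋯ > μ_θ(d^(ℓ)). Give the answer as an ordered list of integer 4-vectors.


Barcode: M ≅ I[1,1], I[1,2], I[1,4]^2, I[3,4], I[4,4]. HN layers by μ_θ (3 steps, strictly decreasing):
  μ^(1)=11; μ^(2)=4; μ^(3)=-17

((0, 0, 0, 4); (0, 3, 3, 0); (4, 0, 0, 0))


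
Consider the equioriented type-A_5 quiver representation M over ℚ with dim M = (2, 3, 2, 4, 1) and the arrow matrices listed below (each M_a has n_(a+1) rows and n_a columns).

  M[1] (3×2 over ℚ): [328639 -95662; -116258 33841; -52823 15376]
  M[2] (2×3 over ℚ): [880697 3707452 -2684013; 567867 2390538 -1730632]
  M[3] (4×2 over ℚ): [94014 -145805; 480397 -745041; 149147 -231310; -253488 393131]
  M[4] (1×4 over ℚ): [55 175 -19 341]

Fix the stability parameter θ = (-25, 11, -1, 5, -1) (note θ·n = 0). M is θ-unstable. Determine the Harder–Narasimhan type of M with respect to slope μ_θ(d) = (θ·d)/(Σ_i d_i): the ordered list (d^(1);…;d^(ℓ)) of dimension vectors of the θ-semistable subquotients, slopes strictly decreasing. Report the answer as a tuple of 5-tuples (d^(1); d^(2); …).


Interval decomposition of M: I[1,4], I[1,5], I[2,2], I[4,4]^2.
HN type (ℓ=4): μ^(1)=11; μ^(2)=5; μ^(3)=7/2; μ^(4)=-25

((0, 1, 0, 0, 0); (0, 1, 1, 3, 0); (0, 1, 1, 1, 1); (2, 0, 0, 0, 0))
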